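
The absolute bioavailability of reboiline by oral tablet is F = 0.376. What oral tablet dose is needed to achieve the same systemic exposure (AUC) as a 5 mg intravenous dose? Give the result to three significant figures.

D_oral = 13.3 mg

For equal systemic exposure: F × D_ev = D_iv
D_ev = D_iv / F = 5 / 0.376 = 13.2979 mg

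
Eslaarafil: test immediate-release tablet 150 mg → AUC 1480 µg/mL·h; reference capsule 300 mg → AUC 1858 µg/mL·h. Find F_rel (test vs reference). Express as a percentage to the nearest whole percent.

F_rel = 159%

F_rel = (AUC_test/D_test) / (AUC_ref/D_ref)
      = (1480/150) / (1858/300)
      = 9.86667 / 6.19333 = 1.5931 = 159.31%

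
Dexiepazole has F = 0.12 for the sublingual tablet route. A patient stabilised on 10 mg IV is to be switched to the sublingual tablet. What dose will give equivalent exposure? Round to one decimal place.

D_sublingual = 83.3 mg

For equal systemic exposure: F × D_ev = D_iv
D_ev = D_iv / F = 10 / 0.12 = 83.3333 mg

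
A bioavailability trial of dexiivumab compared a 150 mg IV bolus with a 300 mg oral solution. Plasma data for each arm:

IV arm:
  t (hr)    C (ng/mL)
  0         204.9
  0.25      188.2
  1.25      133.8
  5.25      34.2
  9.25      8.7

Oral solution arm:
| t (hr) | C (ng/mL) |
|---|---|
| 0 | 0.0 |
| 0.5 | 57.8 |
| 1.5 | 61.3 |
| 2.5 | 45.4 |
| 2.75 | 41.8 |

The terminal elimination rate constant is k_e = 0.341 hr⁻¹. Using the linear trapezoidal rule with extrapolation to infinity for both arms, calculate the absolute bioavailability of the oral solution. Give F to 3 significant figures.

Trapezoidal AUC_0→9.25 (IV):
  [0→0.25]: (204.9+188.2)/2 × 0.25 = 49.1375
  [0.25→1.25]: (188.2+133.8)/2 × 1 = 161.0
  [1.25→5.25]: (133.8+34.2)/2 × 4 = 336.0
  [5.25→9.25]: (34.2+8.7)/2 × 4 = 85.8
  Sum = 631.9375 ng/mL·hr
IV tail: 8.7/0.341 = 25.513; AUC_iv,0→∞ = 631.9375 + 25.513 = 657.4505 ng/mL·hr
Trapezoidal AUC_0→2.75 (oral solution):
  [0→0.5]: (0.0+57.8)/2 × 0.5 = 14.45
  [0.5→1.5]: (57.8+61.3)/2 × 1 = 59.55
  [1.5→2.5]: (61.3+45.4)/2 × 1 = 53.35
  [2.5→2.75]: (45.4+41.8)/2 × 0.25 = 10.9
  Sum = 138.25 ng/mL·hr
oral solution tail: 41.8/0.341 = 122.581; AUC_ev,0→∞ = 138.25 + 122.581 = 260.831 ng/mL·hr
F = (AUC_ev/D_ev)/(AUC_iv/D_iv) = (260.831/300)/(657.4505/150) = 0.869437/4.383 = 0.1984

F = 0.198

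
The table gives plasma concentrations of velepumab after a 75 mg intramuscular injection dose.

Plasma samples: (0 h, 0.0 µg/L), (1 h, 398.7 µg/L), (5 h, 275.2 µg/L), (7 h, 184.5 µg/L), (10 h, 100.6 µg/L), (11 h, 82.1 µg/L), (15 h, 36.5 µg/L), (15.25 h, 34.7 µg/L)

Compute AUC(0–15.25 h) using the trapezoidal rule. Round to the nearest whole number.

Trapezoidal AUC_0→15.25:
  [0→1]: (0.0+398.7)/2 × 1 = 199.35
  [1→5]: (398.7+275.2)/2 × 4 = 1347.8
  [5→7]: (275.2+184.5)/2 × 2 = 459.7
  [7→10]: (184.5+100.6)/2 × 3 = 427.65
  [10→11]: (100.6+82.1)/2 × 1 = 91.35
  [11→15]: (82.1+36.5)/2 × 4 = 237.2
  [15→15.25]: (36.5+34.7)/2 × 0.25 = 8.9
  Sum = 2771.95 µg/L·h

AUC = 2772 µg/L·h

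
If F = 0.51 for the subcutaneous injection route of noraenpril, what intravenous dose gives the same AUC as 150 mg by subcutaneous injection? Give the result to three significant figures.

Systemic exposure from an extravascular dose = F × D_ev, so the equivalent IV dose is F × D_ev.
D_iv = F × D_ev = 0.51 × 150 = 76.5 mg

D_iv = 76.5 mg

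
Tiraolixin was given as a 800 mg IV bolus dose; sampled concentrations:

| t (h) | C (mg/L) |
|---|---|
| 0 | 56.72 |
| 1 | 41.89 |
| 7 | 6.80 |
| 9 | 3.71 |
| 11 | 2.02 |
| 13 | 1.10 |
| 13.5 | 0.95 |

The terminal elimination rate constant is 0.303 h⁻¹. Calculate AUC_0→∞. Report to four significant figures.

AUC = 218.4 mg/L·h

Trapezoidal AUC_0→13.5:
  [0→1]: (56.72+41.89)/2 × 1 = 49.305
  [1→7]: (41.89+6.80)/2 × 6 = 146.07
  [7→9]: (6.80+3.71)/2 × 2 = 10.51
  [9→11]: (3.71+2.02)/2 × 2 = 5.73
  [11→13]: (2.02+1.10)/2 × 2 = 3.12
  [13→13.5]: (1.10+0.95)/2 × 0.5 = 0.5125
  Sum = 215.2475 mg/L·h
Extrapolated tail: C_last / k_e = 0.95 / 0.303 = 3.135
AUC_0→∞ = 215.2475 + 3.135 = 218.3825 mg/L·h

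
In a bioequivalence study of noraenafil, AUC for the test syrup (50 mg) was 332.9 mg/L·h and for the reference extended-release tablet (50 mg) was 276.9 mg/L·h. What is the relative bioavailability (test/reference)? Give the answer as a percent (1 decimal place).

F_rel = 120.2%

F_rel = (AUC_test/D_test) / (AUC_ref/D_ref)
      = (332.9/50) / (276.9/50)
      = 6.658 / 5.538 = 1.2022 = 120.22%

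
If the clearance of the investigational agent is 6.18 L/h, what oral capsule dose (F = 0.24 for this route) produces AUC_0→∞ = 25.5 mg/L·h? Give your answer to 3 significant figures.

Dose = 657 mg

Dose = CL × AUC_0→∞ / F
     = 6.18 × 25.5 / 0.24 = 656.625 mg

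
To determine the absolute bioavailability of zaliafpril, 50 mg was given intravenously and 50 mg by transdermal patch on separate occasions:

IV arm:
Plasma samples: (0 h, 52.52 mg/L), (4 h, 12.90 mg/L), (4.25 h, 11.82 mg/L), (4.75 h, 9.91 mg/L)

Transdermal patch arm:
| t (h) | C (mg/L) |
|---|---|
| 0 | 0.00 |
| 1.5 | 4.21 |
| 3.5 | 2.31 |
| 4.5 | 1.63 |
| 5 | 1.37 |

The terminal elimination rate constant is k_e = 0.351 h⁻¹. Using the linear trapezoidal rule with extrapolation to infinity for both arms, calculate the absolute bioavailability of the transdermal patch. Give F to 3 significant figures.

Trapezoidal AUC_0→4.75 (IV):
  [0→4]: (52.52+12.90)/2 × 4 = 130.84
  [4→4.25]: (12.90+11.82)/2 × 0.25 = 3.09
  [4.25→4.75]: (11.82+9.91)/2 × 0.5 = 5.4325
  Sum = 139.3625 mg/L·h
IV tail: 9.91/0.351 = 28.234; AUC_iv,0→∞ = 139.3625 + 28.234 = 167.5965 mg/L·h
Trapezoidal AUC_0→5 (transdermal patch):
  [0→1.5]: (0.00+4.21)/2 × 1.5 = 3.1575
  [1.5→3.5]: (4.21+2.31)/2 × 2 = 6.52
  [3.5→4.5]: (2.31+1.63)/2 × 1 = 1.97
  [4.5→5]: (1.63+1.37)/2 × 0.5 = 0.75
  Sum = 12.3975 mg/L·h
transdermal patch tail: 1.37/0.351 = 3.903; AUC_ev,0→∞ = 12.3975 + 3.903 = 16.3005 mg/L·h
F = (AUC_ev/D_ev)/(AUC_iv/D_iv) = (16.3005/50)/(167.5965/50) = 0.32601/3.35193 = 0.0973

F = 0.0973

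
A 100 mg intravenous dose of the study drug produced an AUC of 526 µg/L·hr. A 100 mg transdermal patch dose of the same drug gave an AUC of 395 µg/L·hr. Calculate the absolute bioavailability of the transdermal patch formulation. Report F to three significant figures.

F = 0.751

F = (AUC_ev / D_ev) / (AUC_iv / D_iv)
  = (395/100) / (526/100)
  = 3.95 / 5.26 = 0.7510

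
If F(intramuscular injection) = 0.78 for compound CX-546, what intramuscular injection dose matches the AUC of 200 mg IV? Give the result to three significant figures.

For equal systemic exposure: F × D_ev = D_iv
D_ev = D_iv / F = 200 / 0.78 = 256.41 mg

D_intramuscular = 256 mg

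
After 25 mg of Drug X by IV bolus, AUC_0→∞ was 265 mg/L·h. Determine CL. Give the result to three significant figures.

CL = Dose_iv / AUC_0→∞
   = 25 / 265 = 0.0943396 L/h

CL = 0.0943 L/h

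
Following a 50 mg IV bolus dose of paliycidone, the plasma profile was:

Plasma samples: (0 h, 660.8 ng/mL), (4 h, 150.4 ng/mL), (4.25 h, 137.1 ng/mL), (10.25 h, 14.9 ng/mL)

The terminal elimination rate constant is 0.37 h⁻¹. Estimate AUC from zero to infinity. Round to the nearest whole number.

AUC = 2155 ng/mL·h

Trapezoidal AUC_0→10.25:
  [0→4]: (660.8+150.4)/2 × 4 = 1622.4
  [4→4.25]: (150.4+137.1)/2 × 0.25 = 35.9375
  [4.25→10.25]: (137.1+14.9)/2 × 6 = 456.0
  Sum = 2114.3375 ng/mL·h
Extrapolated tail: C_last / k_e = 14.9 / 0.37 = 40.270
AUC_0→∞ = 2114.3375 + 40.270 = 2154.6075 ng/mL·h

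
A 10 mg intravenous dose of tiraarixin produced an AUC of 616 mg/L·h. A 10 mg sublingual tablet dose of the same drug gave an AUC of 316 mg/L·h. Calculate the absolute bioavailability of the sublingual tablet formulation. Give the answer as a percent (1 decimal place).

F = (AUC_ev / D_ev) / (AUC_iv / D_iv)
  = (316/10) / (616/10)
  = 31.6 / 61.6 = 0.5130
  = 51.30%

F = 51.3%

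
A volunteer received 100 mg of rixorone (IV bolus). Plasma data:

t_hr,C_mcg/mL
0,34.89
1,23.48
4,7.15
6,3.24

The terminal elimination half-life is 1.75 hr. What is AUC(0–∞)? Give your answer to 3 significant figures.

AUC = 93.7 mcg/mL·hr

Trapezoidal AUC_0→6:
  [0→1]: (34.89+23.48)/2 × 1 = 29.185
  [1→4]: (23.48+7.15)/2 × 3 = 45.945
  [4→6]: (7.15+3.24)/2 × 2 = 10.39
  Sum = 85.52 mcg/mL·hr
k_e = ln2 / t½ = 0.693147 / 1.75 = 0.3961 hr^-1
Extrapolated tail: C_last / k_e = 3.24 / 0.3961 = 8.180
AUC_0→∞ = 85.52 + 8.180 = 93.7 mcg/mL·hr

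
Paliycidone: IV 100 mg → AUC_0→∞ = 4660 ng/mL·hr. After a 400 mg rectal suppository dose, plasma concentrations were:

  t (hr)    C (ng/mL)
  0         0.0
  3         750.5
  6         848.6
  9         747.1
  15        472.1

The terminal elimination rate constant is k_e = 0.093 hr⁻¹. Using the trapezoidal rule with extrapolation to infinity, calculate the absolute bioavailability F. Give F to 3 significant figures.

F = 0.786

Trapezoidal AUC_0→15 (rectal suppository):
  [0→3]: (0.0+750.5)/2 × 3 = 1125.75
  [3→6]: (750.5+848.6)/2 × 3 = 2398.65
  [6→9]: (848.6+747.1)/2 × 3 = 2393.55
  [9→15]: (747.1+472.1)/2 × 6 = 3657.6
  Sum = 9575.55 ng/mL·hr
Tail: C_last/k_e = 472.1/0.093 = 5076.344
AUC_0→∞ (rectal suppository) = 9575.55 + 5076.344 = 14651.894 ng/mL·hr
F = (AUC_ev/D_ev)/(AUC_iv/D_iv) = (14651.894/400)/(4660/100) = 36.629735/46.6 = 0.7860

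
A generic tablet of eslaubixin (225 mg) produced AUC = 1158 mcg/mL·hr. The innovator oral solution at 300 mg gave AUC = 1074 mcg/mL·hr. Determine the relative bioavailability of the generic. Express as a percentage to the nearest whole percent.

F_rel = 144%

F_rel = (AUC_test/D_test) / (AUC_ref/D_ref)
      = (1158/225) / (1074/300)
      = 5.14667 / 3.58 = 1.4376 = 143.76%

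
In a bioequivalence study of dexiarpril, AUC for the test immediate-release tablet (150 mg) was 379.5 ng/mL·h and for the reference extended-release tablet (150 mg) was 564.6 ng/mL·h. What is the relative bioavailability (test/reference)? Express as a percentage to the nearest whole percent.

F_rel = (AUC_test/D_test) / (AUC_ref/D_ref)
      = (379.5/150) / (564.6/150)
      = 2.53 / 3.764 = 0.6722 = 67.22%

F_rel = 67%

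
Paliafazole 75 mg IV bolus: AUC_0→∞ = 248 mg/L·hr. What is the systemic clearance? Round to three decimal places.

CL = Dose_iv / AUC_0→∞
   = 75 / 248 = 0.302419 L/hr

CL = 0.302 L/hr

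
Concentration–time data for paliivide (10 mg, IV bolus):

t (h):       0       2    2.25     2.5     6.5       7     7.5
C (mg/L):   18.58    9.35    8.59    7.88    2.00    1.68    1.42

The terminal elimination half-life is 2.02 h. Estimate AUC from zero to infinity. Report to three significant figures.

AUC = 57.8 mg/L·h

Trapezoidal AUC_0→7.5:
  [0→2]: (18.58+9.35)/2 × 2 = 27.93
  [2→2.25]: (9.35+8.59)/2 × 0.25 = 2.2425
  [2.25→2.5]: (8.59+7.88)/2 × 0.25 = 2.05875
  [2.5→6.5]: (7.88+2.00)/2 × 4 = 19.76
  [6.5→7]: (2.00+1.68)/2 × 0.5 = 0.92
  [7→7.5]: (1.68+1.42)/2 × 0.5 = 0.775
  Sum = 53.68625 mg/L·h
k_e = ln2 / t½ = 0.693147 / 2.02 = 0.3431 h^-1
Extrapolated tail: C_last / k_e = 1.42 / 0.3431 = 4.139
AUC_0→∞ = 53.68625 + 4.139 = 57.82525 mg/L·h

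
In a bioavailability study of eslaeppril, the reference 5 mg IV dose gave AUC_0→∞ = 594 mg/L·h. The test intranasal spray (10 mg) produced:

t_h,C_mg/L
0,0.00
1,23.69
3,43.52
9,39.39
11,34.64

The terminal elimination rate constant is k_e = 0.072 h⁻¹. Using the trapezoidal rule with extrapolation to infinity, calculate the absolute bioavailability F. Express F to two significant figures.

F = 0.74

Trapezoidal AUC_0→11 (intranasal spray):
  [0→1]: (0.00+23.69)/2 × 1 = 11.845
  [1→3]: (23.69+43.52)/2 × 2 = 67.21
  [3→9]: (43.52+39.39)/2 × 6 = 248.73
  [9→11]: (39.39+34.64)/2 × 2 = 74.03
  Sum = 401.815 mg/L·h
Tail: C_last/k_e = 34.64/0.072 = 481.111
AUC_0→∞ (intranasal spray) = 401.815 + 481.111 = 882.926 mg/L·h
F = (AUC_ev/D_ev)/(AUC_iv/D_iv) = (882.926/10)/(594/5) = 88.2926/118.8 = 0.7432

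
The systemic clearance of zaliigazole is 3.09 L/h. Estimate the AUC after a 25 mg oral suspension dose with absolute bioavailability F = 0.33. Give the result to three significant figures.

AUC_0→∞ = F × Dose / CL
        = 0.33 × 25 / 3.09 = 2.6699 mg/L·h

AUC = 2.67 mg/L·h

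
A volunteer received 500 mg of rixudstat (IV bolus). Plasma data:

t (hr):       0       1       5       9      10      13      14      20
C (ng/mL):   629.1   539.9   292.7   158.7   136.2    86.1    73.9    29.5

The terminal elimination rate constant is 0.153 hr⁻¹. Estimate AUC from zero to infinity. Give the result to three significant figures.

Trapezoidal AUC_0→20:
  [0→1]: (629.1+539.9)/2 × 1 = 584.5
  [1→5]: (539.9+292.7)/2 × 4 = 1665.2
  [5→9]: (292.7+158.7)/2 × 4 = 902.8
  [9→10]: (158.7+136.2)/2 × 1 = 147.45
  [10→13]: (136.2+86.1)/2 × 3 = 333.45
  [13→14]: (86.1+73.9)/2 × 1 = 80.0
  [14→20]: (73.9+29.5)/2 × 6 = 310.2
  Sum = 4023.6 ng/mL·hr
Extrapolated tail: C_last / k_e = 29.5 / 0.153 = 192.810
AUC_0→∞ = 4023.6 + 192.810 = 4216.41 ng/mL·hr

AUC = 4220 ng/mL·hr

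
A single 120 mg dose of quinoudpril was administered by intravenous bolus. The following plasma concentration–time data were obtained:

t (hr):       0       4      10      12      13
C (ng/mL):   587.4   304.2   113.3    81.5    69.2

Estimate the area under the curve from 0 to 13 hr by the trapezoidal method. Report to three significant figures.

Trapezoidal AUC_0→13:
  [0→4]: (587.4+304.2)/2 × 4 = 1783.2
  [4→10]: (304.2+113.3)/2 × 6 = 1252.5
  [10→12]: (113.3+81.5)/2 × 2 = 194.8
  [12→13]: (81.5+69.2)/2 × 1 = 75.35
  Sum = 3305.85 ng/mL·hr

AUC = 3310 ng/mL·hr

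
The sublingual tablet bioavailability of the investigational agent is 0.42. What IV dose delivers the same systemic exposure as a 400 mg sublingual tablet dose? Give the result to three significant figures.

D_iv = 168 mg

Systemic exposure from an extravascular dose = F × D_ev, so the equivalent IV dose is F × D_ev.
D_iv = F × D_ev = 0.42 × 400 = 168 mg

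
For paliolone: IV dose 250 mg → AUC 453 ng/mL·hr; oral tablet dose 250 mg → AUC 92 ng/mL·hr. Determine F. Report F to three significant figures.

F = (AUC_ev / D_ev) / (AUC_iv / D_iv)
  = (92/250) / (453/250)
  = 0.368 / 1.812 = 0.2031

F = 0.203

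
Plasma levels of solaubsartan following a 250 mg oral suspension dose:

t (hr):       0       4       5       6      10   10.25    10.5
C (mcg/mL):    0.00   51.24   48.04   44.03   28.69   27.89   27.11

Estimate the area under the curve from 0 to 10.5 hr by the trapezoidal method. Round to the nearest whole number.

Trapezoidal AUC_0→10.5:
  [0→4]: (0.00+51.24)/2 × 4 = 102.48
  [4→5]: (51.24+48.04)/2 × 1 = 49.64
  [5→6]: (48.04+44.03)/2 × 1 = 46.035
  [6→10]: (44.03+28.69)/2 × 4 = 145.44
  [10→10.25]: (28.69+27.89)/2 × 0.25 = 7.0725
  [10.25→10.5]: (27.89+27.11)/2 × 0.25 = 6.875
  Sum = 357.5425 mcg/mL·hr

AUC = 358 mcg/mL·hr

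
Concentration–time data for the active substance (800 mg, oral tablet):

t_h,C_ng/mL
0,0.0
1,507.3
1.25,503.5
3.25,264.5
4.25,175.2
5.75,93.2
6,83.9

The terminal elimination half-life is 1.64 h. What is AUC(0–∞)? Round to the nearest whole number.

AUC = 1790 ng/mL·h

Trapezoidal AUC_0→6:
  [0→1]: (0.0+507.3)/2 × 1 = 253.65
  [1→1.25]: (507.3+503.5)/2 × 0.25 = 126.35
  [1.25→3.25]: (503.5+264.5)/2 × 2 = 768.0
  [3.25→4.25]: (264.5+175.2)/2 × 1 = 219.85
  [4.25→5.75]: (175.2+93.2)/2 × 1.5 = 201.3
  [5.75→6]: (93.2+83.9)/2 × 0.25 = 22.1375
  Sum = 1591.2875 ng/mL·h
k_e = ln2 / t½ = 0.693147 / 1.64 = 0.4227 h^-1
Extrapolated tail: C_last / k_e = 83.9 / 0.4227 = 198.486
AUC_0→∞ = 1591.2875 + 198.486 = 1789.7735 ng/mL·h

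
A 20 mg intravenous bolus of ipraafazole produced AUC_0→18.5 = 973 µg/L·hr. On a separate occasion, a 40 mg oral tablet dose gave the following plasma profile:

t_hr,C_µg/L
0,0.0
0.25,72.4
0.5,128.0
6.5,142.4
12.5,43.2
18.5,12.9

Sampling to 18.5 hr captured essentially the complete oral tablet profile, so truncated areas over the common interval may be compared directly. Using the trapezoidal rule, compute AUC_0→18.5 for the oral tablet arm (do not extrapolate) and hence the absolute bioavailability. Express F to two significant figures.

Trapezoidal AUC_0→18.5 (oral tablet):
  [0→0.25]: (0.0+72.4)/2 × 0.25 = 9.05
  [0.25→0.5]: (72.4+128.0)/2 × 0.25 = 25.05
  [0.5→6.5]: (128.0+142.4)/2 × 6 = 811.2
  [6.5→12.5]: (142.4+43.2)/2 × 6 = 556.8
  [12.5→18.5]: (43.2+12.9)/2 × 6 = 168.3
  Sum = 1570.4 µg/L·hr
F = (AUC_ev/D_ev)/(AUC_iv/D_iv) = (1570.4/40)/(973/20) = 39.26/48.65 = 0.8070

F = 0.81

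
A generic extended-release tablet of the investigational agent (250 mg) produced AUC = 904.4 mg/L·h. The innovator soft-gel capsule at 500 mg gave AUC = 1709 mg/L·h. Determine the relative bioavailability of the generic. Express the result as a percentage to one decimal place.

F_rel = (AUC_test/D_test) / (AUC_ref/D_ref)
      = (904.4/250) / (1709/500)
      = 3.6176 / 3.418 = 1.0584 = 105.84%

F_rel = 105.8%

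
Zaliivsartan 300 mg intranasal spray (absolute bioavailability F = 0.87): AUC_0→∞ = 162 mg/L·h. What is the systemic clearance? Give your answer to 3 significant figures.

CL = 1.61 L/h

CL = F × Dose / AUC_0→∞
   = 0.87 × 300 / 162 = 1.61111 L/h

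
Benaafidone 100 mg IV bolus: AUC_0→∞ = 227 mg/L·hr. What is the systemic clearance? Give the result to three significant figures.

CL = Dose_iv / AUC_0→∞
   = 100 / 227 = 0.440529 L/hr

CL = 0.441 L/hr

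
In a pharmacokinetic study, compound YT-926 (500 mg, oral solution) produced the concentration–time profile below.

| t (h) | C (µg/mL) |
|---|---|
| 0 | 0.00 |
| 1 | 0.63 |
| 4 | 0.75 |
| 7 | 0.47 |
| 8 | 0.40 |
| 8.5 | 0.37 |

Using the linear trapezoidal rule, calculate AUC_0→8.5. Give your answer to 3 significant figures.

Trapezoidal AUC_0→8.5:
  [0→1]: (0.00+0.63)/2 × 1 = 0.315
  [1→4]: (0.63+0.75)/2 × 3 = 2.07
  [4→7]: (0.75+0.47)/2 × 3 = 1.83
  [7→8]: (0.47+0.40)/2 × 1 = 0.435
  [8→8.5]: (0.40+0.37)/2 × 0.5 = 0.1925
  Sum = 4.8425 µg/mL·h

AUC = 4.84 µg/mL·h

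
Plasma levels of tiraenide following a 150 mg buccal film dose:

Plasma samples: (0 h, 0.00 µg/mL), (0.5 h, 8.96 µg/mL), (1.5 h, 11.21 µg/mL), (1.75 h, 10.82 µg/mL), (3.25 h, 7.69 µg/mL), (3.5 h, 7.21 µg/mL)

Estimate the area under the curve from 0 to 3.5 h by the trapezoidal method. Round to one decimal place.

AUC = 30.8 µg/mL·h

Trapezoidal AUC_0→3.5:
  [0→0.5]: (0.00+8.96)/2 × 0.5 = 2.24
  [0.5→1.5]: (8.96+11.21)/2 × 1 = 10.085
  [1.5→1.75]: (11.21+10.82)/2 × 0.25 = 2.75375
  [1.75→3.25]: (10.82+7.69)/2 × 1.5 = 13.8825
  [3.25→3.5]: (7.69+7.21)/2 × 0.25 = 1.8625
  Sum = 30.82375 µg/mL·h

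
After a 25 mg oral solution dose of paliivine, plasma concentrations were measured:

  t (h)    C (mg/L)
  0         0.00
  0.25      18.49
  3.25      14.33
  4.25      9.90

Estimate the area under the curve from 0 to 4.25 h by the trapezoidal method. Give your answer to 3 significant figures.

Trapezoidal AUC_0→4.25:
  [0→0.25]: (0.00+18.49)/2 × 0.25 = 2.31125
  [0.25→3.25]: (18.49+14.33)/2 × 3 = 49.23
  [3.25→4.25]: (14.33+9.90)/2 × 1 = 12.115
  Sum = 63.65625 mg/L·h

AUC = 63.7 mg/L·h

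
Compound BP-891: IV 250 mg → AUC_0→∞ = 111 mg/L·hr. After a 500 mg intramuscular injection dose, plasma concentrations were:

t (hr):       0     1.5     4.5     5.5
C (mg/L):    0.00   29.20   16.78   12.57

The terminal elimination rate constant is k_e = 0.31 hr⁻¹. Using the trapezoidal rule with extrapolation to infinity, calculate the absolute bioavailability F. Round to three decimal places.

F = 0.658

Trapezoidal AUC_0→5.5 (intramuscular injection):
  [0→1.5]: (0.00+29.20)/2 × 1.5 = 21.9
  [1.5→4.5]: (29.20+16.78)/2 × 3 = 68.97
  [4.5→5.5]: (16.78+12.57)/2 × 1 = 14.675
  Sum = 105.545 mg/L·hr
Tail: C_last/k_e = 12.57/0.31 = 40.548
AUC_0→∞ (intramuscular injection) = 105.545 + 40.548 = 146.093 mg/L·hr
F = (AUC_ev/D_ev)/(AUC_iv/D_iv) = (146.093/500)/(111/250) = 0.292186/0.444 = 0.6581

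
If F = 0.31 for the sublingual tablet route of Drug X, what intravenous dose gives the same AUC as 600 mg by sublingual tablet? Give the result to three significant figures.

Systemic exposure from an extravascular dose = F × D_ev, so the equivalent IV dose is F × D_ev.
D_iv = F × D_ev = 0.31 × 600 = 186 mg

D_iv = 186 mg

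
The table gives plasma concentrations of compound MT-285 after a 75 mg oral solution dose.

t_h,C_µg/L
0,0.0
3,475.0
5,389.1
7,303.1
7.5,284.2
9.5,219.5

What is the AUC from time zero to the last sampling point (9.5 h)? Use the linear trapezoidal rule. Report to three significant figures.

Trapezoidal AUC_0→9.5:
  [0→3]: (0.0+475.0)/2 × 3 = 712.5
  [3→5]: (475.0+389.1)/2 × 2 = 864.1
  [5→7]: (389.1+303.1)/2 × 2 = 692.2
  [7→7.5]: (303.1+284.2)/2 × 0.5 = 146.825
  [7.5→9.5]: (284.2+219.5)/2 × 2 = 503.7
  Sum = 2919.325 µg/L·h

AUC = 2920 µg/L·h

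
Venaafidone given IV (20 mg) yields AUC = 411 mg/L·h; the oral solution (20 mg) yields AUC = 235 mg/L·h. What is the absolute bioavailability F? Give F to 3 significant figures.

F = (AUC_ev / D_ev) / (AUC_iv / D_iv)
  = (235/20) / (411/20)
  = 11.75 / 20.55 = 0.5718

F = 0.572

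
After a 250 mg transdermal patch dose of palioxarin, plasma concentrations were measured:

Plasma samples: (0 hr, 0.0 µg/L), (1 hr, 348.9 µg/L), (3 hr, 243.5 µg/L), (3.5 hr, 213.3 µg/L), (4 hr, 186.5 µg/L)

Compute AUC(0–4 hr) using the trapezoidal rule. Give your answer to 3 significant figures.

Trapezoidal AUC_0→4:
  [0→1]: (0.0+348.9)/2 × 1 = 174.45
  [1→3]: (348.9+243.5)/2 × 2 = 592.4
  [3→3.5]: (243.5+213.3)/2 × 0.5 = 114.2
  [3.5→4]: (213.3+186.5)/2 × 0.5 = 99.95
  Sum = 981.0 µg/L·hr

AUC = 981 µg/L·hr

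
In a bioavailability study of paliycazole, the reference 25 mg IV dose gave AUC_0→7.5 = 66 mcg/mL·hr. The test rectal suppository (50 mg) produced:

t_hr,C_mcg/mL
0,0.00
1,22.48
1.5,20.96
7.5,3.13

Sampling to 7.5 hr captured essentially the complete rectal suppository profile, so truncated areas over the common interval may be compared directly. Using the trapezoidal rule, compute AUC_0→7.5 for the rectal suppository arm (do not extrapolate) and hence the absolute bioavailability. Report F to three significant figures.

F = 0.715

Trapezoidal AUC_0→7.5 (rectal suppository):
  [0→1]: (0.00+22.48)/2 × 1 = 11.24
  [1→1.5]: (22.48+20.96)/2 × 0.5 = 10.86
  [1.5→7.5]: (20.96+3.13)/2 × 6 = 72.27
  Sum = 94.37 mcg/mL·hr
F = (AUC_ev/D_ev)/(AUC_iv/D_iv) = (94.37/50)/(66/25) = 1.8874/2.64 = 0.7149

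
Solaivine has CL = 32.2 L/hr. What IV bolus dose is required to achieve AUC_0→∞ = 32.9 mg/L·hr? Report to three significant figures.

Dose = 1060 mg

Dose_iv = CL × AUC_0→∞
     = 32.2 × 32.9 = 1059.38 mg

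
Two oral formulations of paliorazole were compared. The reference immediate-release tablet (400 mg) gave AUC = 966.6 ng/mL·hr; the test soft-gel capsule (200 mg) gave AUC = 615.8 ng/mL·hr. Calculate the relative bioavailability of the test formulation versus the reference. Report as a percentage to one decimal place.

F_rel = 127.4%

F_rel = (AUC_test/D_test) / (AUC_ref/D_ref)
      = (615.8/200) / (966.6/400)
      = 3.079 / 2.4165 = 1.2742 = 127.42%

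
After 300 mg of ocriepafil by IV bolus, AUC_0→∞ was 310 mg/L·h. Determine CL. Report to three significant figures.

CL = 0.968 L/h

CL = Dose_iv / AUC_0→∞
   = 300 / 310 = 0.967742 L/h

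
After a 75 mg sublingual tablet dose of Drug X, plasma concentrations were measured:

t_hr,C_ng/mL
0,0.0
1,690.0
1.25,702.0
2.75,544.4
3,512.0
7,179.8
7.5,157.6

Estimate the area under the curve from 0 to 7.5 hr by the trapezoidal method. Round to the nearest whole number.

Trapezoidal AUC_0→7.5:
  [0→1]: (0.0+690.0)/2 × 1 = 345.0
  [1→1.25]: (690.0+702.0)/2 × 0.25 = 174.0
  [1.25→2.75]: (702.0+544.4)/2 × 1.5 = 934.8
  [2.75→3]: (544.4+512.0)/2 × 0.25 = 132.05
  [3→7]: (512.0+179.8)/2 × 4 = 1383.6
  [7→7.5]: (179.8+157.6)/2 × 0.5 = 84.35
  Sum = 3053.8 ng/mL·hr

AUC = 3054 ng/mL·hr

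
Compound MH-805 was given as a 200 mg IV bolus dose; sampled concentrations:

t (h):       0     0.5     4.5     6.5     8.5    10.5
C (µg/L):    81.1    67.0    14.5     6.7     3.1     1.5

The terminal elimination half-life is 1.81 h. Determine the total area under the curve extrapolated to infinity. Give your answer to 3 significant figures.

Trapezoidal AUC_0→10.5:
  [0→0.5]: (81.1+67.0)/2 × 0.5 = 37.025
  [0.5→4.5]: (67.0+14.5)/2 × 4 = 163.0
  [4.5→6.5]: (14.5+6.7)/2 × 2 = 21.2
  [6.5→8.5]: (6.7+3.1)/2 × 2 = 9.8
  [8.5→10.5]: (3.1+1.5)/2 × 2 = 4.6
  Sum = 235.625 µg/L·h
k_e = ln2 / t½ = 0.693147 / 1.81 = 0.3830 h^-1
Extrapolated tail: C_last / k_e = 1.5 / 0.383 = 3.916
AUC_0→∞ = 235.625 + 3.916 = 239.541 µg/L·h

AUC = 240 µg/L·h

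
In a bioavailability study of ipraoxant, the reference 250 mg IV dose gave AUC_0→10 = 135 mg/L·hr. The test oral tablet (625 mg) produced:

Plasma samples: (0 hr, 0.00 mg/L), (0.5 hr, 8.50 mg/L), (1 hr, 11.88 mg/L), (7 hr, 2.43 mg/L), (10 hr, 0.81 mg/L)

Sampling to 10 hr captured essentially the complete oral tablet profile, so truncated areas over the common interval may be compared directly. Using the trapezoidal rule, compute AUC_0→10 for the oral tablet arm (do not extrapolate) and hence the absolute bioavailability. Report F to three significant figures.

Trapezoidal AUC_0→10 (oral tablet):
  [0→0.5]: (0.00+8.50)/2 × 0.5 = 2.125
  [0.5→1]: (8.50+11.88)/2 × 0.5 = 5.095
  [1→7]: (11.88+2.43)/2 × 6 = 42.93
  [7→10]: (2.43+0.81)/2 × 3 = 4.86
  Sum = 55.01 mg/L·hr
F = (AUC_ev/D_ev)/(AUC_iv/D_iv) = (55.01/625)/(135/250) = 0.088016/0.54 = 0.1630

F = 0.163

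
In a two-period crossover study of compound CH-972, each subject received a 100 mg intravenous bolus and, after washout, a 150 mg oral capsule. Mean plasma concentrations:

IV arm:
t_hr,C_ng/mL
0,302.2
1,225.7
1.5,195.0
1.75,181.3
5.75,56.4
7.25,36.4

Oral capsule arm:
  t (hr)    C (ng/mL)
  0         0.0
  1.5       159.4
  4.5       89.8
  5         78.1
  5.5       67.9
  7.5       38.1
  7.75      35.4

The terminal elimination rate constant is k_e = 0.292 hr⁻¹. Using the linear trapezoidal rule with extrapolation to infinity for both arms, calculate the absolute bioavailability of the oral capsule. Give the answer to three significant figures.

Trapezoidal AUC_0→7.25 (IV):
  [0→1]: (302.2+225.7)/2 × 1 = 263.95
  [1→1.5]: (225.7+195.0)/2 × 0.5 = 105.175
  [1.5→1.75]: (195.0+181.3)/2 × 0.25 = 47.0375
  [1.75→5.75]: (181.3+56.4)/2 × 4 = 475.4
  [5.75→7.25]: (56.4+36.4)/2 × 1.5 = 69.6
  Sum = 961.1625 ng/mL·hr
IV tail: 36.4/0.292 = 124.658; AUC_iv,0→∞ = 961.1625 + 124.658 = 1085.8205 ng/mL·hr
Trapezoidal AUC_0→7.75 (oral capsule):
  [0→1.5]: (0.0+159.4)/2 × 1.5 = 119.55
  [1.5→4.5]: (159.4+89.8)/2 × 3 = 373.8
  [4.5→5]: (89.8+78.1)/2 × 0.5 = 41.975
  [5→5.5]: (78.1+67.9)/2 × 0.5 = 36.5
  [5.5→7.5]: (67.9+38.1)/2 × 2 = 106.0
  [7.5→7.75]: (38.1+35.4)/2 × 0.25 = 9.1875
  Sum = 687.0125 ng/mL·hr
oral capsule tail: 35.4/0.292 = 121.233; AUC_ev,0→∞ = 687.0125 + 121.233 = 808.2455 ng/mL·hr
F = (AUC_ev/D_ev)/(AUC_iv/D_iv) = (808.2455/150)/(1085.8205/100) = 5.3883/10.858205 = 0.4962

F = 0.496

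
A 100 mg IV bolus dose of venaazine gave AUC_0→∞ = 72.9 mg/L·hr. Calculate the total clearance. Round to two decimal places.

CL = 1.37 L/hr

CL = Dose_iv / AUC_0→∞
   = 100 / 72.9 = 1.37174 L/hr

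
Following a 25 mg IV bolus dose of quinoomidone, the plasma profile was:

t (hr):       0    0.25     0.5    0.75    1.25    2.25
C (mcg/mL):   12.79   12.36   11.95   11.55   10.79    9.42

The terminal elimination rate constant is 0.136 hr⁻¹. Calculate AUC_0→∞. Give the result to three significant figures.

Trapezoidal AUC_0→2.25:
  [0→0.25]: (12.79+12.36)/2 × 0.25 = 3.14375
  [0.25→0.5]: (12.36+11.95)/2 × 0.25 = 3.03875
  [0.5→0.75]: (11.95+11.55)/2 × 0.25 = 2.9375
  [0.75→1.25]: (11.55+10.79)/2 × 0.5 = 5.585
  [1.25→2.25]: (10.79+9.42)/2 × 1 = 10.105
  Sum = 24.81 mcg/mL·hr
Extrapolated tail: C_last / k_e = 9.42 / 0.136 = 69.265
AUC_0→∞ = 24.81 + 69.265 = 94.075 mcg/mL·hr

AUC = 94.1 mcg/mL·hr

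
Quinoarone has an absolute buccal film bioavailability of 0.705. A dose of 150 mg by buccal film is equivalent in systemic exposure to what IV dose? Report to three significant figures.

Systemic exposure from an extravascular dose = F × D_ev, so the equivalent IV dose is F × D_ev.
D_iv = F × D_ev = 0.705 × 150 = 105.75 mg

D_iv = 106 mg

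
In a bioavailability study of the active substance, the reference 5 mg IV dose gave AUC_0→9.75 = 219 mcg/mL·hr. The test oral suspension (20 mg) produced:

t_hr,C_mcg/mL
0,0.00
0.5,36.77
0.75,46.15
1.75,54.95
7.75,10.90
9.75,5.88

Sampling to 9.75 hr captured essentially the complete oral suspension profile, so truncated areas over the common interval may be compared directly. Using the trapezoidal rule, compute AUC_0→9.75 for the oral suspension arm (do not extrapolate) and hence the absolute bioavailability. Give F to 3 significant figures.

Trapezoidal AUC_0→9.75 (oral suspension):
  [0→0.5]: (0.00+36.77)/2 × 0.5 = 9.1925
  [0.5→0.75]: (36.77+46.15)/2 × 0.25 = 10.365
  [0.75→1.75]: (46.15+54.95)/2 × 1 = 50.55
  [1.75→7.75]: (54.95+10.90)/2 × 6 = 197.55
  [7.75→9.75]: (10.90+5.88)/2 × 2 = 16.78
  Sum = 284.4375 mcg/mL·hr
F = (AUC_ev/D_ev)/(AUC_iv/D_iv) = (284.4375/20)/(219/5) = 14.221875/43.8 = 0.3247

F = 0.325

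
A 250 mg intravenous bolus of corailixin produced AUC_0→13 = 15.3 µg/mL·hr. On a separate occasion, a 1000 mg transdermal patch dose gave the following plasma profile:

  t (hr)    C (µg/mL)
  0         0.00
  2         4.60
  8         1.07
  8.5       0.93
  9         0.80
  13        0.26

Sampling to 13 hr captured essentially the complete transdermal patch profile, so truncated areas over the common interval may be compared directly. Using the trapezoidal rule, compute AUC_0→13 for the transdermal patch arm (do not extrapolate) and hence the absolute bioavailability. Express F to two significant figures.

F = 0.40

Trapezoidal AUC_0→13 (transdermal patch):
  [0→2]: (0.00+4.60)/2 × 2 = 4.6
  [2→8]: (4.60+1.07)/2 × 6 = 17.01
  [8→8.5]: (1.07+0.93)/2 × 0.5 = 0.5
  [8.5→9]: (0.93+0.80)/2 × 0.5 = 0.4325
  [9→13]: (0.80+0.26)/2 × 4 = 2.12
  Sum = 24.6625 µg/mL·hr
F = (AUC_ev/D_ev)/(AUC_iv/D_iv) = (24.6625/1000)/(15.3/250) = 0.0246625/0.0612 = 0.4030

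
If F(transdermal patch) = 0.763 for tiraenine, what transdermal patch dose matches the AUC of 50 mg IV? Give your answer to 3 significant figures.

D_transdermal = 65.5 mg

For equal systemic exposure: F × D_ev = D_iv
D_ev = D_iv / F = 50 / 0.763 = 65.5308 mg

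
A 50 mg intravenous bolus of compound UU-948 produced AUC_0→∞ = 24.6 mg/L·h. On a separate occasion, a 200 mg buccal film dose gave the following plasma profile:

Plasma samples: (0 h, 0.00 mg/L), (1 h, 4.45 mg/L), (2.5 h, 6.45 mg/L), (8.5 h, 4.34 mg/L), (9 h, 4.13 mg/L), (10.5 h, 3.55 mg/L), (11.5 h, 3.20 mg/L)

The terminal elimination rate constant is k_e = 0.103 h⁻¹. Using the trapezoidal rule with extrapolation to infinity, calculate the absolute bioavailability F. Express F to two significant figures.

Trapezoidal AUC_0→11.5 (buccal film):
  [0→1]: (0.00+4.45)/2 × 1 = 2.225
  [1→2.5]: (4.45+6.45)/2 × 1.5 = 8.175
  [2.5→8.5]: (6.45+4.34)/2 × 6 = 32.37
  [8.5→9]: (4.34+4.13)/2 × 0.5 = 2.1175
  [9→10.5]: (4.13+3.55)/2 × 1.5 = 5.76
  [10.5→11.5]: (3.55+3.20)/2 × 1 = 3.375
  Sum = 54.0225 mg/L·h
Tail: C_last/k_e = 3.20/0.103 = 31.068
AUC_0→∞ (buccal film) = 54.0225 + 31.068 = 85.0905 mg/L·h
F = (AUC_ev/D_ev)/(AUC_iv/D_iv) = (85.0905/200)/(24.6/50) = 0.4254525/0.492 = 0.8647

F = 0.86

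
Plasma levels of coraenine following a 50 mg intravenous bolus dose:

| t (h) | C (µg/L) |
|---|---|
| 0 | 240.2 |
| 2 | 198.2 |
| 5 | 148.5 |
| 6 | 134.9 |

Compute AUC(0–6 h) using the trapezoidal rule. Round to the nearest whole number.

Trapezoidal AUC_0→6:
  [0→2]: (240.2+198.2)/2 × 2 = 438.4
  [2→5]: (198.2+148.5)/2 × 3 = 520.05
  [5→6]: (148.5+134.9)/2 × 1 = 141.7
  Sum = 1100.15 µg/L·h

AUC = 1100 µg/L·h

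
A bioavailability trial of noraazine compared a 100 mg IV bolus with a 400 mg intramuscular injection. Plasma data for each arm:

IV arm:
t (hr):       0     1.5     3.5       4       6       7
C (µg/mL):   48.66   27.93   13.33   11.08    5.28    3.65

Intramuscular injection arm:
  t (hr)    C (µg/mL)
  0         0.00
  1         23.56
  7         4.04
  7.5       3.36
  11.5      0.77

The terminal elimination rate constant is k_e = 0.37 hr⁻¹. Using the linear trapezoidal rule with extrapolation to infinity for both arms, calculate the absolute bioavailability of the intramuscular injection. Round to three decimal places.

Trapezoidal AUC_0→7 (IV):
  [0→1.5]: (48.66+27.93)/2 × 1.5 = 57.4425
  [1.5→3.5]: (27.93+13.33)/2 × 2 = 41.26
  [3.5→4]: (13.33+11.08)/2 × 0.5 = 6.1025
  [4→6]: (11.08+5.28)/2 × 2 = 16.36
  [6→7]: (5.28+3.65)/2 × 1 = 4.465
  Sum = 125.63 µg/mL·hr
IV tail: 3.65/0.37 = 9.865; AUC_iv,0→∞ = 125.63 + 9.865 = 135.495 µg/mL·hr
Trapezoidal AUC_0→11.5 (intramuscular injection):
  [0→1]: (0.00+23.56)/2 × 1 = 11.78
  [1→7]: (23.56+4.04)/2 × 6 = 82.8
  [7→7.5]: (4.04+3.36)/2 × 0.5 = 1.85
  [7.5→11.5]: (3.36+0.77)/2 × 4 = 8.26
  Sum = 104.69 µg/mL·hr
intramuscular injection tail: 0.77/0.37 = 2.081; AUC_ev,0→∞ = 104.69 + 2.081 = 106.771 µg/mL·hr
F = (AUC_ev/D_ev)/(AUC_iv/D_iv) = (106.771/400)/(135.495/100) = 0.2669275/1.35495 = 0.1970

F = 0.197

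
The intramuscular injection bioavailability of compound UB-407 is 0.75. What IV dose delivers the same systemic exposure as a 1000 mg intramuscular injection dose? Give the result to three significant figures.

D_iv = 750 mg

Systemic exposure from an extravascular dose = F × D_ev, so the equivalent IV dose is F × D_ev.
D_iv = F × D_ev = 0.75 × 1000 = 750 mg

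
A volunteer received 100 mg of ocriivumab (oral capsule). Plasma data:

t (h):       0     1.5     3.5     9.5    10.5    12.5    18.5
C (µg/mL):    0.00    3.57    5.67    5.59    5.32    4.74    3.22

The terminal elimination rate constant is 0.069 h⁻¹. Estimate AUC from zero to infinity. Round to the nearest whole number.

Trapezoidal AUC_0→18.5:
  [0→1.5]: (0.00+3.57)/2 × 1.5 = 2.6775
  [1.5→3.5]: (3.57+5.67)/2 × 2 = 9.24
  [3.5→9.5]: (5.67+5.59)/2 × 6 = 33.78
  [9.5→10.5]: (5.59+5.32)/2 × 1 = 5.455
  [10.5→12.5]: (5.32+4.74)/2 × 2 = 10.06
  [12.5→18.5]: (4.74+3.22)/2 × 6 = 23.88
  Sum = 85.0925 µg/mL·h
Extrapolated tail: C_last / k_e = 3.22 / 0.069 = 46.667
AUC_0→∞ = 85.0925 + 46.667 = 131.7595 µg/mL·h

AUC = 132 µg/mL·h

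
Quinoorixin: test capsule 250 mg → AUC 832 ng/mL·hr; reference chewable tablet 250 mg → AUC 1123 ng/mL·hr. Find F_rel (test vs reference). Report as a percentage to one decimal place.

F_rel = 74.1%

F_rel = (AUC_test/D_test) / (AUC_ref/D_ref)
      = (832/250) / (1123/250)
      = 3.328 / 4.492 = 0.7409 = 74.09%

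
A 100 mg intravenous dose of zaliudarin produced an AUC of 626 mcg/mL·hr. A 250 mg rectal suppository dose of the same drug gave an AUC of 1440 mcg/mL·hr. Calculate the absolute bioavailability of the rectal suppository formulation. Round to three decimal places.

F = 0.920

F = (AUC_ev / D_ev) / (AUC_iv / D_iv)
  = (1440/250) / (626/100)
  = 5.76 / 6.26 = 0.9201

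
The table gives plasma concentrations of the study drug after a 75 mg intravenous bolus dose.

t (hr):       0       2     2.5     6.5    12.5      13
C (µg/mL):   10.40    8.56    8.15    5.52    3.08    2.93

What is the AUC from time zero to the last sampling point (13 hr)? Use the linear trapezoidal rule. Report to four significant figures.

Trapezoidal AUC_0→13:
  [0→2]: (10.40+8.56)/2 × 2 = 18.96
  [2→2.5]: (8.56+8.15)/2 × 0.5 = 4.1775
  [2.5→6.5]: (8.15+5.52)/2 × 4 = 27.34
  [6.5→12.5]: (5.52+3.08)/2 × 6 = 25.8
  [12.5→13]: (3.08+2.93)/2 × 0.5 = 1.5025
  Sum = 77.78 µg/mL·hr

AUC = 77.78 µg/mL·hr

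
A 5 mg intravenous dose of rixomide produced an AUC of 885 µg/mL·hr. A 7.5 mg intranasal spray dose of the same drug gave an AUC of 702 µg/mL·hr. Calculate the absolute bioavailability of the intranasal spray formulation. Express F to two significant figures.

F = (AUC_ev / D_ev) / (AUC_iv / D_iv)
  = (702/7.5) / (885/5)
  = 93.6 / 177 = 0.5288

F = 0.53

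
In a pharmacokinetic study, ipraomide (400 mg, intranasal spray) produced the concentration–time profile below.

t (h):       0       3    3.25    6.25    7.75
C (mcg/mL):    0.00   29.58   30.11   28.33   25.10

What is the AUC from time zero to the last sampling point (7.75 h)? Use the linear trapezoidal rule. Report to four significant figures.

AUC = 179.6 mcg/mL·h

Trapezoidal AUC_0→7.75:
  [0→3]: (0.00+29.58)/2 × 3 = 44.37
  [3→3.25]: (29.58+30.11)/2 × 0.25 = 7.46125
  [3.25→6.25]: (30.11+28.33)/2 × 3 = 87.66
  [6.25→7.75]: (28.33+25.10)/2 × 1.5 = 40.0725
  Sum = 179.56375 mcg/mL·h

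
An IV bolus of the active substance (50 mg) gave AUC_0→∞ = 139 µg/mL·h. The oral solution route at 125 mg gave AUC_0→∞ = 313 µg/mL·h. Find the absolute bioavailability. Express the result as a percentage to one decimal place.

F = 90.1%

F = (AUC_ev / D_ev) / (AUC_iv / D_iv)
  = (313/125) / (139/50)
  = 2.504 / 2.78 = 0.9007
  = 90.07%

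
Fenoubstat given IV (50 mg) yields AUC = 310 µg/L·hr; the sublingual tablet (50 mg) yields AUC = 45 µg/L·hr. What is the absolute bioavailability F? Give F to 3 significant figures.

F = (AUC_ev / D_ev) / (AUC_iv / D_iv)
  = (45/50) / (310/50)
  = 0.9 / 6.2 = 0.1452

F = 0.145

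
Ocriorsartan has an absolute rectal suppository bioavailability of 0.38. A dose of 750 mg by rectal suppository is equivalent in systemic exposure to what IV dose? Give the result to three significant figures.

D_iv = 285 mg

Systemic exposure from an extravascular dose = F × D_ev, so the equivalent IV dose is F × D_ev.
D_iv = F × D_ev = 0.38 × 750 = 285 mg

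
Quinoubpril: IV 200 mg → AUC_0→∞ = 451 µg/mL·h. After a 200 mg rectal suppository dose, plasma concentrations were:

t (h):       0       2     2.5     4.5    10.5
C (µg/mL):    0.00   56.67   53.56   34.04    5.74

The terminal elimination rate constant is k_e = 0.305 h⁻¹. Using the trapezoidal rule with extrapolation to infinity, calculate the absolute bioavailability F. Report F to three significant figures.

Trapezoidal AUC_0→10.5 (rectal suppository):
  [0→2]: (0.00+56.67)/2 × 2 = 56.67
  [2→2.5]: (56.67+53.56)/2 × 0.5 = 27.5575
  [2.5→4.5]: (53.56+34.04)/2 × 2 = 87.6
  [4.5→10.5]: (34.04+5.74)/2 × 6 = 119.34
  Sum = 291.1675 µg/mL·h
Tail: C_last/k_e = 5.74/0.305 = 18.820
AUC_0→∞ (rectal suppository) = 291.1675 + 18.820 = 309.9875 µg/mL·h
F = (AUC_ev/D_ev)/(AUC_iv/D_iv) = (309.9875/200)/(451/200) = 1.5499375/2.255 = 0.6873

F = 0.687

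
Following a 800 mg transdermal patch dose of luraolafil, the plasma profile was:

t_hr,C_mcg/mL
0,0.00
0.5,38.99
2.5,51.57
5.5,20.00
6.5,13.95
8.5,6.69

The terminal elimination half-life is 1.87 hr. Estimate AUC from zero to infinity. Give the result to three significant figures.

AUC = 263 mcg/mL·hr

Trapezoidal AUC_0→8.5:
  [0→0.5]: (0.00+38.99)/2 × 0.5 = 9.7475
  [0.5→2.5]: (38.99+51.57)/2 × 2 = 90.56
  [2.5→5.5]: (51.57+20.00)/2 × 3 = 107.355
  [5.5→6.5]: (20.00+13.95)/2 × 1 = 16.975
  [6.5→8.5]: (13.95+6.69)/2 × 2 = 20.64
  Sum = 245.2775 mcg/mL·hr
k_e = ln2 / t½ = 0.693147 / 1.87 = 0.3707 hr^-1
Extrapolated tail: C_last / k_e = 6.69 / 0.3707 = 18.047
AUC_0→∞ = 245.2775 + 18.047 = 263.3245 mcg/mL·hr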